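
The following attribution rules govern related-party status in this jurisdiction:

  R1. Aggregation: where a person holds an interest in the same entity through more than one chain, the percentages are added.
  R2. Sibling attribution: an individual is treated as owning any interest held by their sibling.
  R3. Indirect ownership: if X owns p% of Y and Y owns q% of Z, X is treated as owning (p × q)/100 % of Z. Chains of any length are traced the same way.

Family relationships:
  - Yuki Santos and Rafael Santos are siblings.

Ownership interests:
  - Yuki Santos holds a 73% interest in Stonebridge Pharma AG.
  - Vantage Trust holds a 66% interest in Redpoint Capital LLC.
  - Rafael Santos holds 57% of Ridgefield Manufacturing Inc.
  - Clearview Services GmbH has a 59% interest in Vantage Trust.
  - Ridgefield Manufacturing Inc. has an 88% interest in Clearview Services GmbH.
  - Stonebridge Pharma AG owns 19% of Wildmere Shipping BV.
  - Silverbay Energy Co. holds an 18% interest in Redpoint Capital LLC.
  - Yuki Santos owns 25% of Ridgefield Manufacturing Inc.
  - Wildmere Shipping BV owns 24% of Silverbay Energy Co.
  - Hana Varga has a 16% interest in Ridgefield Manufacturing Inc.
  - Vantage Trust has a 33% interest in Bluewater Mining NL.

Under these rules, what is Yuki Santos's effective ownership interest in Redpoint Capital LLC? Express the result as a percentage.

By sibling attribution (R2), Yuki Santos is treated as also owning Rafael Santos's interest in Ridgefield Manufacturing Inc, giving 25% + 57% = 82%.
Chain via Ridgefield Manufacturing Inc. → Clearview Services GmbH → Vantage Trust (R3): 82% × 88% × 59% × 66% = 28.099104% of Redpoint Capital LLC.
Chain via Stonebridge Pharma AG → Wildmere Shipping BV → Silverbay Energy Co. (R3): 73% × 19% × 24% × 18% = 0.599184% of Redpoint Capital LLC.
Aggregating (R1): 28.099104% + 0.599184% = 28.698288%.

28.698288%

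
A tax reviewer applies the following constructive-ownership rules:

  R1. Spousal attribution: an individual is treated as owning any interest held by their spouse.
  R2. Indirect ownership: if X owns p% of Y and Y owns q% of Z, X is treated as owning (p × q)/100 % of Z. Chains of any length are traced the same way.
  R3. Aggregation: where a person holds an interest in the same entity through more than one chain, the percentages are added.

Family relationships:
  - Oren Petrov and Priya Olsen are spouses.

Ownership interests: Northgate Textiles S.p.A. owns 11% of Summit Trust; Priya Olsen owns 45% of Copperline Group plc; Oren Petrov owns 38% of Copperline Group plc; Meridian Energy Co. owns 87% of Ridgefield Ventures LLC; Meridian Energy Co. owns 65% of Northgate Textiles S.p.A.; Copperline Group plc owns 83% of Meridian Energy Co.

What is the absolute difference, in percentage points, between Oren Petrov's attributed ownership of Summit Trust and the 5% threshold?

By spousal attribution (R1), Oren Petrov is treated as also owning Priya Olsen's interest in Copperline Group plc, giving 38% + 45% = 83%.
Chain via Copperline Group plc → Meridian Energy Co. → Northgate Textiles S.p.A. (R2): 83% × 83% × 65% × 11% = 4.925635% of Summit Trust.
4.925635% falls short of the 5% threshold by 0.074365 percentage points.

0.074365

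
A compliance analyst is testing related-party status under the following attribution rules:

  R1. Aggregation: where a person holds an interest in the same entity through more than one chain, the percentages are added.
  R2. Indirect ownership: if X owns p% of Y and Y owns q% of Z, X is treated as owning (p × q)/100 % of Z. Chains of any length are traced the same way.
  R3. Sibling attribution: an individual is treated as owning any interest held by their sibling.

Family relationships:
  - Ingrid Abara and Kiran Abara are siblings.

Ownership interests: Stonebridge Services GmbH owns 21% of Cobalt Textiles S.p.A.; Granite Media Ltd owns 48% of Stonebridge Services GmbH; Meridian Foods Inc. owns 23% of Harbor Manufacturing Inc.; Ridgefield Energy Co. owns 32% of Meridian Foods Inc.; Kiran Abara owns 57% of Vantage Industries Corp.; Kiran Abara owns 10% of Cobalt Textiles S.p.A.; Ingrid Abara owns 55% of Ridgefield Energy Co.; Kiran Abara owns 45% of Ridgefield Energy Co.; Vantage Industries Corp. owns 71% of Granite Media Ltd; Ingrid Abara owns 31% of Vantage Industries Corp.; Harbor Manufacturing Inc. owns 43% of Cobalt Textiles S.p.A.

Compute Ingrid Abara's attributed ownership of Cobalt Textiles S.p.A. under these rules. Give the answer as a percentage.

By sibling attribution (R3), Ingrid Abara is treated as also owning Kiran Abara's interest in Vantage Industries Corp, giving 31% + 57% = 88%.
By sibling attribution (R3), Ingrid Abara is treated as also owning Kiran Abara's interest in Ridgefield Energy Co, giving 55% + 45% = 100%.
By sibling attribution (R3), Ingrid Abara is treated as owning Kiran Abara's 10% interest in Cobalt Textiles S.p.A.
Chain via Vantage Industries Corp. → Granite Media Ltd → Stonebridge Services GmbH (R2): 88% × 71% × 48% × 21% = 6.297984% of Cobalt Textiles S.p.A.
Chain via Ridgefield Energy Co. → Meridian Foods Inc. → Harbor Manufacturing Inc. (R2): 100% × 32% × 23% × 43% = 3.1648% of Cobalt Textiles S.p.A.
Direct interest in Cobalt Textiles S.p.A: 10%.
Aggregating (R1): 6.297984% + 3.1648% + 10% = 19.462784%.

19.462784%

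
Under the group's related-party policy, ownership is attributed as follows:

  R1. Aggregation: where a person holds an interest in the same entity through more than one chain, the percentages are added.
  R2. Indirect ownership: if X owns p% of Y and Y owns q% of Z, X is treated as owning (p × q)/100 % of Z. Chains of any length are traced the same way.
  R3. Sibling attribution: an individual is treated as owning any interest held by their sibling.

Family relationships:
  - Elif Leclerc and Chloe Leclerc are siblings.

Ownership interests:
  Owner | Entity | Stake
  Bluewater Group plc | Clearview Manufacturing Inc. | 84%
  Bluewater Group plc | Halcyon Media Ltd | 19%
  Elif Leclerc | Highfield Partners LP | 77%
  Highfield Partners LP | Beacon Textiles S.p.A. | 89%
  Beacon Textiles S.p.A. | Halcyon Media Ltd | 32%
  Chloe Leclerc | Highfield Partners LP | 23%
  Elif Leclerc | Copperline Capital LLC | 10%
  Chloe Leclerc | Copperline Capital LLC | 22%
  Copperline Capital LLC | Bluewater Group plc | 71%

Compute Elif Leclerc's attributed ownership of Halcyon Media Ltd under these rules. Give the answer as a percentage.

32.7968%

By sibling attribution (R3), Elif Leclerc is treated as also owning Chloe Leclerc's interest in Highfield Partners LP, giving 77% + 23% = 100%.
By sibling attribution (R3), Elif Leclerc is treated as also owning Chloe Leclerc's interest in Copperline Capital LLC, giving 10% + 22% = 32%.
Chain via Highfield Partners LP → Beacon Textiles S.p.A. (R2): 100% × 89% × 32% = 28.48% of Halcyon Media Ltd.
Chain via Copperline Capital LLC → Bluewater Group plc (R2): 32% × 71% × 19% = 4.3168% of Halcyon Media Ltd.
Aggregating (R1): 28.48% + 4.3168% = 32.7968%.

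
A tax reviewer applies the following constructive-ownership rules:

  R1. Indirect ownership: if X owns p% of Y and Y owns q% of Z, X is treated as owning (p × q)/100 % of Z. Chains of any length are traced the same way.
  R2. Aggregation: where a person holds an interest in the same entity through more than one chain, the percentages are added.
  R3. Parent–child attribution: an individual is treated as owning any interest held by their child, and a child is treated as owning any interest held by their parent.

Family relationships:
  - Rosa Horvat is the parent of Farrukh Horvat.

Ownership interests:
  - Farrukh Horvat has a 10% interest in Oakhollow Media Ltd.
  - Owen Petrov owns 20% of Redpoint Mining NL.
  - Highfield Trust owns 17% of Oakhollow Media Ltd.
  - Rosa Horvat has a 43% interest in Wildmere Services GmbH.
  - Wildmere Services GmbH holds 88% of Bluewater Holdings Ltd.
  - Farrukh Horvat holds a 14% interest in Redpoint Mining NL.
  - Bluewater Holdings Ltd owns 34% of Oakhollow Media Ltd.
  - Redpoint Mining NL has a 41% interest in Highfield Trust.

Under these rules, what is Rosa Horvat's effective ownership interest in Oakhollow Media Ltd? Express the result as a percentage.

By parent–child attribution (R3), Rosa Horvat is treated as owning Farrukh Horvat's 14% interest in Redpoint Mining NL.
By parent–child attribution (R3), Rosa Horvat is treated as owning Farrukh Horvat's 10% interest in Oakhollow Media Ltd.
Chain via Wildmere Services GmbH → Bluewater Holdings Ltd (R1): 43% × 88% × 34% = 12.8656% of Oakhollow Media Ltd.
Chain via Redpoint Mining NL → Highfield Trust (R1): 14% × 41% × 17% = 0.9758% of Oakhollow Media Ltd.
Direct interest in Oakhollow Media Ltd: 10%.
Aggregating (R2): 12.8656% + 0.9758% + 10% = 23.8414%.

23.8414%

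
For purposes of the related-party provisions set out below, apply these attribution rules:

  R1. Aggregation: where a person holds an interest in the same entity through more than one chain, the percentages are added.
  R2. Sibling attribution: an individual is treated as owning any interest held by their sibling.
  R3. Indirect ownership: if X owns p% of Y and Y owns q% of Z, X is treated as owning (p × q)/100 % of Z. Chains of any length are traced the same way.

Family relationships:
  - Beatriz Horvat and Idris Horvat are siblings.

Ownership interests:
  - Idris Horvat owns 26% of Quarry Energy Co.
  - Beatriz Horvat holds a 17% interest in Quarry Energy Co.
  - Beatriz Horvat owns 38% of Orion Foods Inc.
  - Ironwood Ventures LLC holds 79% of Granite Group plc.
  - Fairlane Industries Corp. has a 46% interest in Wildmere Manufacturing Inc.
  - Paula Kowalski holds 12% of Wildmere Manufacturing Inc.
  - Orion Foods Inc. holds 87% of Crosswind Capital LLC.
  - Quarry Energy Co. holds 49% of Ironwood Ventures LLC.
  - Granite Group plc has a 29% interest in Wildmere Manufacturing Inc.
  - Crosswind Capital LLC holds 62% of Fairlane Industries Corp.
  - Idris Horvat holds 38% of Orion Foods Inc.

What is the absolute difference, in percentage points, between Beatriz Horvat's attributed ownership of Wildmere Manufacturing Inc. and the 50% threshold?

26.315439

By sibling attribution (R2), Beatriz Horvat is treated as also owning Idris Horvat's interest in Orion Foods Inc, giving 38% + 38% = 76%.
By sibling attribution (R2), Beatriz Horvat is treated as also owning Idris Horvat's interest in Quarry Energy Co, giving 17% + 26% = 43%.
Chain via Orion Foods Inc. → Crosswind Capital LLC → Fairlane Industries Corp. (R3): 76% × 87% × 62% × 46% = 18.857424% of Wildmere Manufacturing Inc.
Chain via Quarry Energy Co. → Ironwood Ventures LLC → Granite Group plc (R3): 43% × 49% × 79% × 29% = 4.827137% of Wildmere Manufacturing Inc.
Aggregating (R1): 18.857424% + 4.827137% = 23.684561%.
23.684561% falls short of the 50% threshold by 26.315439 percentage points.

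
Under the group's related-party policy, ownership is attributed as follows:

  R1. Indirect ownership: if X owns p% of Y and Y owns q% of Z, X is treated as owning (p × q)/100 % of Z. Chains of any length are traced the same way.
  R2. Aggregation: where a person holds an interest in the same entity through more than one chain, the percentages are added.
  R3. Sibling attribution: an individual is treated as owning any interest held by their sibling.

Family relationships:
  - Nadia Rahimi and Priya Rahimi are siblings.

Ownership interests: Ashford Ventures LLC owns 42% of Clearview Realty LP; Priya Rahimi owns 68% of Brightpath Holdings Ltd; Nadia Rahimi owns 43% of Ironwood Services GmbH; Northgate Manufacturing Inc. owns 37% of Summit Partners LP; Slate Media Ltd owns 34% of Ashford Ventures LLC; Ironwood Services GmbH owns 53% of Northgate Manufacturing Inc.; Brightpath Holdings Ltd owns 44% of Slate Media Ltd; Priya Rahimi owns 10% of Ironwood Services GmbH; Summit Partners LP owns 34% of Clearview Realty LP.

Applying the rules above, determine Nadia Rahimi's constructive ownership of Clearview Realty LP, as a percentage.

By sibling attribution (R3), Nadia Rahimi is treated as also owning Priya Rahimi's interest in Ironwood Services GmbH, giving 43% + 10% = 53%.
By sibling attribution (R3), Nadia Rahimi is treated as owning Priya Rahimi's 68% interest in Brightpath Holdings Ltd.
Chain via Ironwood Services GmbH → Northgate Manufacturing Inc. → Summit Partners LP (R1): 53% × 53% × 37% × 34% = 3.533722% of Clearview Realty LP.
Chain via Brightpath Holdings Ltd → Slate Media Ltd → Ashford Ventures LLC (R1): 68% × 44% × 34% × 42% = 4.272576% of Clearview Realty LP.
Aggregating (R2): 3.533722% + 4.272576% = 7.806298%.

7.806298%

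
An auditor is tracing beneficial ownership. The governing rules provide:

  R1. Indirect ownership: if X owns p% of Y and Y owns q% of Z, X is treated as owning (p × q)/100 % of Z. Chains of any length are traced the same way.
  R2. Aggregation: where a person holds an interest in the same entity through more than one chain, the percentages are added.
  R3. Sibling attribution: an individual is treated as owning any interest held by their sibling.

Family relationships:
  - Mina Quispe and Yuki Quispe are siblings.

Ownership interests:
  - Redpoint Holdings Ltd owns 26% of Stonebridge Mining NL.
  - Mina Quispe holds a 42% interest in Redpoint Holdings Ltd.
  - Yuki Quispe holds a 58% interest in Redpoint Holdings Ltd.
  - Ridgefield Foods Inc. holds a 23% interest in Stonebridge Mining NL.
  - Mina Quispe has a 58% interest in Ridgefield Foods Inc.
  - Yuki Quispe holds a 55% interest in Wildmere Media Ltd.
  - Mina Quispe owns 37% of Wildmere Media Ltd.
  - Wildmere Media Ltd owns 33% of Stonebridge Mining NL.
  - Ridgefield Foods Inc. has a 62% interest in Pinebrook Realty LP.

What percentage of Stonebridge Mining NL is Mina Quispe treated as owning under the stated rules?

By sibling attribution (R3), Mina Quispe is treated as also owning Yuki Quispe's interest in Wildmere Media Ltd, giving 37% + 55% = 92%.
By sibling attribution (R3), Mina Quispe is treated as also owning Yuki Quispe's interest in Redpoint Holdings Ltd, giving 42% + 58% = 100%.
Chain via Ridgefield Foods Inc. (R1): 58% × 23% = 13.34% of Stonebridge Mining NL.
Chain via Wildmere Media Ltd (R1): 92% × 33% = 30.36% of Stonebridge Mining NL.
Chain via Redpoint Holdings Ltd (R1): 100% × 26% = 26% of Stonebridge Mining NL.
Aggregating (R2): 13.34% + 30.36% + 26% = 69.7%.

69.7%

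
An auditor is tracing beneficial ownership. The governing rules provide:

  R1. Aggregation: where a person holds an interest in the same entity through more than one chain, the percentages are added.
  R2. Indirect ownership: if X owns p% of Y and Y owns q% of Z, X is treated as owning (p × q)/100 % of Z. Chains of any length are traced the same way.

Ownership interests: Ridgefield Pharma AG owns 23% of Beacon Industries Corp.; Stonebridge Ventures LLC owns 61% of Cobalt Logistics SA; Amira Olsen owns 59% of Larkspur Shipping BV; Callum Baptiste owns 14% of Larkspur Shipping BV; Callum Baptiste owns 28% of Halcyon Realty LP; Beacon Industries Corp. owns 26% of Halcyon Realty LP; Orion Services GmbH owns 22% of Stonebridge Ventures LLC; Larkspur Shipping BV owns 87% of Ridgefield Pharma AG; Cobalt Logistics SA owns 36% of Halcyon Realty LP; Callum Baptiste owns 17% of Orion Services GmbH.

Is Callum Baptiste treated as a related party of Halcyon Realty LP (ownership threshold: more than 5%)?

Chain via Orion Services GmbH → Stonebridge Ventures LLC → Cobalt Logistics SA (R2): 17% × 22% × 61% × 36% = 0.821304% of Halcyon Realty LP.
Chain via Larkspur Shipping BV → Ridgefield Pharma AG → Beacon Industries Corp. (R2): 14% × 87% × 23% × 26% = 0.728364% of Halcyon Realty LP.
Direct interest in Halcyon Realty LP: 28%.
Aggregating (R1): 0.821304% + 0.728364% + 28% = 29.549668%.
29.549668% exceeds the 5% threshold, so Callum is a related party to Halcyon Realty LP.

Yes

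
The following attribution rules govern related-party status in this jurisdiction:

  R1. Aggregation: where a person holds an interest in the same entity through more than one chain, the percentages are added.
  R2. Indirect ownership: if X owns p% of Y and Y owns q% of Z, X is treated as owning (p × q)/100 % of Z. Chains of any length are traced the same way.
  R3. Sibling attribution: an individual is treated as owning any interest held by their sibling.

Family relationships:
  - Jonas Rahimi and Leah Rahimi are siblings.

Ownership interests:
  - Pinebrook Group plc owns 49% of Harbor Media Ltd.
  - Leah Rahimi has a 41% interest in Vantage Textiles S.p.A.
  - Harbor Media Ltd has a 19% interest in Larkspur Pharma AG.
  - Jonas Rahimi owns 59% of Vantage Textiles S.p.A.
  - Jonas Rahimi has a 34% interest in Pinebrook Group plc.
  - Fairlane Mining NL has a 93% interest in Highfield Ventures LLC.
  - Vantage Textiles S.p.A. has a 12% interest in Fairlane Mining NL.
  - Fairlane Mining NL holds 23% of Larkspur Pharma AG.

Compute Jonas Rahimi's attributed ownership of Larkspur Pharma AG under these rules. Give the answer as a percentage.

5.9254%

By sibling attribution (R3), Jonas Rahimi is treated as also owning Leah Rahimi's interest in Vantage Textiles S.p.A, giving 59% + 41% = 100%.
Chain via Vantage Textiles S.p.A. → Fairlane Mining NL (R2): 100% × 12% × 23% = 2.76% of Larkspur Pharma AG.
Chain via Pinebrook Group plc → Harbor Media Ltd (R2): 34% × 49% × 19% = 3.1654% of Larkspur Pharma AG.
Aggregating (R1): 2.76% + 3.1654% = 5.9254%.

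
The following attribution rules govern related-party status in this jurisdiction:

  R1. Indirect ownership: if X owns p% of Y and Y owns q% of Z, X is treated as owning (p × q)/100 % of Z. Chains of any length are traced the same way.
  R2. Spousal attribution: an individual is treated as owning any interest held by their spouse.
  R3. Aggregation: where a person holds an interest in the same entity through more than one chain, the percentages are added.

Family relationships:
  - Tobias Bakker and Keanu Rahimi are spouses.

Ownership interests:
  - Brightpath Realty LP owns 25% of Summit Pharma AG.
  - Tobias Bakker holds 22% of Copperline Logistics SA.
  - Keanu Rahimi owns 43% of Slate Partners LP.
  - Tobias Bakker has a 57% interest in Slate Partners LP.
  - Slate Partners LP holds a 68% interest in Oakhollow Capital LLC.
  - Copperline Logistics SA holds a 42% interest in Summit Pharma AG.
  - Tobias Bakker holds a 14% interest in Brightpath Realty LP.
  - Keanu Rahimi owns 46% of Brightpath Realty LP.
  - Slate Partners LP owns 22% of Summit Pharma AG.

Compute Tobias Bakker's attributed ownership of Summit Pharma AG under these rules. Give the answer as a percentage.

46.24%

By spousal attribution (R2), Tobias Bakker is treated as also owning Keanu Rahimi's interest in Brightpath Realty LP, giving 14% + 46% = 60%.
By spousal attribution (R2), Tobias Bakker is treated as also owning Keanu Rahimi's interest in Slate Partners LP, giving 57% + 43% = 100%.
Chain via Copperline Logistics SA (R1): 22% × 42% = 9.24% of Summit Pharma AG.
Chain via Brightpath Realty LP (R1): 60% × 25% = 15% of Summit Pharma AG.
Chain via Slate Partners LP (R1): 100% × 22% = 22% of Summit Pharma AG.
Aggregating (R3): 9.24% + 15% + 22% = 46.24%.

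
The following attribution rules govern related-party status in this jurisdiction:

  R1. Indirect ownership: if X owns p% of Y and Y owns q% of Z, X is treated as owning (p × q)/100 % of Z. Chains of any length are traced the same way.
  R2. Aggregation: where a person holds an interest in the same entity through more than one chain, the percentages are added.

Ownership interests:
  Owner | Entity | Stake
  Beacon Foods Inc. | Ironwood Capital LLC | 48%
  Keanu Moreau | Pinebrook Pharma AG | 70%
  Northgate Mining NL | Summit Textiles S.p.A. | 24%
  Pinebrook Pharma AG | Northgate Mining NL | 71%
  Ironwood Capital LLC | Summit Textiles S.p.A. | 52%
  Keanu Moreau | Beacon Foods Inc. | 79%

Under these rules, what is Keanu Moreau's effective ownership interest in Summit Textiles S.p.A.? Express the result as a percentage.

31.6464%

Chain via Beacon Foods Inc. → Ironwood Capital LLC (R1): 79% × 48% × 52% = 19.7184% of Summit Textiles S.p.A.
Chain via Pinebrook Pharma AG → Northgate Mining NL (R1): 70% × 71% × 24% = 11.928% of Summit Textiles S.p.A.
Aggregating (R2): 19.7184% + 11.928% = 31.6464%.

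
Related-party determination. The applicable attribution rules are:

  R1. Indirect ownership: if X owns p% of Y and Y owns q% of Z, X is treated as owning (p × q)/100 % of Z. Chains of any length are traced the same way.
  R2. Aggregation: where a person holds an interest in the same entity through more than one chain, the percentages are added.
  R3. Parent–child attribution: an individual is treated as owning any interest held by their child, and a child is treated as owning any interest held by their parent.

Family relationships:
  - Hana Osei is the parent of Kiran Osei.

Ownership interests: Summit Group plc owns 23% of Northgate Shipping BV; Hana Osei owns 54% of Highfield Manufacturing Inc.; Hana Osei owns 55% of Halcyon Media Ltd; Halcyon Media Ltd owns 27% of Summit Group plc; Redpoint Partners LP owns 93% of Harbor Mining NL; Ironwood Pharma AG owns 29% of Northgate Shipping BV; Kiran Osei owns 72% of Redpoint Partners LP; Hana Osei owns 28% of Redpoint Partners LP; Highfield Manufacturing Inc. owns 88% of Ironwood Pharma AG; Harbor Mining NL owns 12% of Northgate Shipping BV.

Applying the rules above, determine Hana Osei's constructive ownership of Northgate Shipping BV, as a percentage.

By parent–child attribution (R3), Hana Osei is treated as also owning Kiran Osei's interest in Redpoint Partners LP, giving 28% + 72% = 100%.
Chain via Halcyon Media Ltd → Summit Group plc (R1): 55% × 27% × 23% = 3.4155% of Northgate Shipping BV.
Chain via Highfield Manufacturing Inc. → Ironwood Pharma AG (R1): 54% × 88% × 29% = 13.7808% of Northgate Shipping BV.
Chain via Redpoint Partners LP → Harbor Mining NL (R1): 100% × 93% × 12% = 11.16% of Northgate Shipping BV.
Aggregating (R2): 3.4155% + 13.7808% + 11.16% = 28.3563%.

28.3563%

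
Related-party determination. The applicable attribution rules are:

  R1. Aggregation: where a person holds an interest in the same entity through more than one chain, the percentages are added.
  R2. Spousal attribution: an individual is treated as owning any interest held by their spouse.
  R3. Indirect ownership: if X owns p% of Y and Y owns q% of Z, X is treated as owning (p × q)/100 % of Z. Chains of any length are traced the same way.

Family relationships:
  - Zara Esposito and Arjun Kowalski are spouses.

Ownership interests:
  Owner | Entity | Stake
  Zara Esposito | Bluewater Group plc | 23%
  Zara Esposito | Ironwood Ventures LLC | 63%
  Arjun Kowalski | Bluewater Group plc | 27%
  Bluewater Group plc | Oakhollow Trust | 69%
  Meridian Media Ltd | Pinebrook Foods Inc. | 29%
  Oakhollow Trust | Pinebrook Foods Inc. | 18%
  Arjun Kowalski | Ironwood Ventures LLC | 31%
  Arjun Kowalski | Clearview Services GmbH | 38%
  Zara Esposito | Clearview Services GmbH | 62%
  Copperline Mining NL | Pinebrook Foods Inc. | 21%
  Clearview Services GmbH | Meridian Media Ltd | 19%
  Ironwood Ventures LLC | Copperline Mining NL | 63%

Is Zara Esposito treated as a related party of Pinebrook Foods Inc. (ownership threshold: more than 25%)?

By spousal attribution (R2), Zara Esposito is treated as also owning Arjun Kowalski's interest in Clearview Services GmbH, giving 62% + 38% = 100%.
By spousal attribution (R2), Zara Esposito is treated as also owning Arjun Kowalski's interest in Ironwood Ventures LLC, giving 63% + 31% = 94%.
By spousal attribution (R2), Zara Esposito is treated as also owning Arjun Kowalski's interest in Bluewater Group plc, giving 23% + 27% = 50%.
Chain via Clearview Services GmbH → Meridian Media Ltd (R3): 100% × 19% × 29% = 5.51% of Pinebrook Foods Inc.
Chain via Ironwood Ventures LLC → Copperline Mining NL (R3): 94% × 63% × 21% = 12.4362% of Pinebrook Foods Inc.
Chain via Bluewater Group plc → Oakhollow Trust (R3): 50% × 69% × 18% = 6.21% of Pinebrook Foods Inc.
Aggregating (R1): 5.51% + 12.4362% + 6.21% = 24.1562%.
24.1562% does not exceed the 25% threshold, so Zara is not a related party to Pinebrook Foods Inc.

No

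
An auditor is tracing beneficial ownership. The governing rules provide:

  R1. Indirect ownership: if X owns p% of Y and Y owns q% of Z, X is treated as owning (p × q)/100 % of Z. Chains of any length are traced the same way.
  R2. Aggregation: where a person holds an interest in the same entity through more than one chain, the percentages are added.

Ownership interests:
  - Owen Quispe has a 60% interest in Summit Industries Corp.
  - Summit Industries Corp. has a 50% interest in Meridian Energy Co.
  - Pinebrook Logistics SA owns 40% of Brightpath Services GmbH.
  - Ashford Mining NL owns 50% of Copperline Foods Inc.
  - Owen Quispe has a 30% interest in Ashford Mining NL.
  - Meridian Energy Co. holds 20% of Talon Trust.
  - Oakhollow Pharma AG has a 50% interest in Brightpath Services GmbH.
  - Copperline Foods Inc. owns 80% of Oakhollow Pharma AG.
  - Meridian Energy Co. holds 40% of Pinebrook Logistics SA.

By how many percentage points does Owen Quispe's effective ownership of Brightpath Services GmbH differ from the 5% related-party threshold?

Chain via Summit Industries Corp. → Meridian Energy Co. → Pinebrook Logistics SA (R1): 60% × 50% × 40% × 40% = 4.8% of Brightpath Services GmbH.
Chain via Ashford Mining NL → Copperline Foods Inc. → Oakhollow Pharma AG (R1): 30% × 50% × 80% × 50% = 6% of Brightpath Services GmbH.
Aggregating (R2): 4.8% + 6% = 10.8%.
10.8% exceeds the 5% threshold by 5.8 percentage points.

5.8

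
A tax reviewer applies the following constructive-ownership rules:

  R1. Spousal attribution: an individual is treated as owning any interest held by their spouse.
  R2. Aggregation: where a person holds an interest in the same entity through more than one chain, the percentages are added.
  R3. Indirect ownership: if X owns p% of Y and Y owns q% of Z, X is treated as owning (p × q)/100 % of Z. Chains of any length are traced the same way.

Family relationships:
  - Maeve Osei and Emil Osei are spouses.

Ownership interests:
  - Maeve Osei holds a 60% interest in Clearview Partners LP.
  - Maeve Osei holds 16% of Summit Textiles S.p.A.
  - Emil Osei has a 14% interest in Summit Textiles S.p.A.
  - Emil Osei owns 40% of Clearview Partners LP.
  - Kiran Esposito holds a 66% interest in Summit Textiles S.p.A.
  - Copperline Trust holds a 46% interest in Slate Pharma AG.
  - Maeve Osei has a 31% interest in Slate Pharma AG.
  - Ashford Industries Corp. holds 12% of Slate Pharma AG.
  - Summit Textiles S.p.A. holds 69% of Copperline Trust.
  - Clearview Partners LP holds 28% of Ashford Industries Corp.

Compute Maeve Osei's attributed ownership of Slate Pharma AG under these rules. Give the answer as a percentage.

43.882%

By spousal attribution (R1), Maeve Osei is treated as also owning Emil Osei's interest in Clearview Partners LP, giving 60% + 40% = 100%.
By spousal attribution (R1), Maeve Osei is treated as also owning Emil Osei's interest in Summit Textiles S.p.A, giving 16% + 14% = 30%.
Chain via Clearview Partners LP → Ashford Industries Corp. (R3): 100% × 28% × 12% = 3.36% of Slate Pharma AG.
Chain via Summit Textiles S.p.A. → Copperline Trust (R3): 30% × 69% × 46% = 9.522% of Slate Pharma AG.
Direct interest in Slate Pharma AG: 31%.
Aggregating (R2): 3.36% + 9.522% + 31% = 43.882%.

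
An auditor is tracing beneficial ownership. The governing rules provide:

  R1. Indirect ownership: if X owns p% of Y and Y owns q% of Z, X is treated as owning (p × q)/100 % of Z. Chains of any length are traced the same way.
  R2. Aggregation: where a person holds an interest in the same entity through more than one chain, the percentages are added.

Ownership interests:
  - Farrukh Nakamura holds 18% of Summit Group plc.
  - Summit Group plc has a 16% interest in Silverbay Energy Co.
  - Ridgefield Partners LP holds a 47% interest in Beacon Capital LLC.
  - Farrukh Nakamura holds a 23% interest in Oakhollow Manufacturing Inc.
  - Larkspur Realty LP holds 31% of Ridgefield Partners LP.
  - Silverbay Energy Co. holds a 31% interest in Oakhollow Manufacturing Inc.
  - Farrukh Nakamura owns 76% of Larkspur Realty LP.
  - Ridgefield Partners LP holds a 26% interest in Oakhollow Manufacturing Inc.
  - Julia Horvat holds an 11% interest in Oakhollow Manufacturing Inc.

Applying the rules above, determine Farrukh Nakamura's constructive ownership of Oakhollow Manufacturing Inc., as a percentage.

30.0184%

Chain via Larkspur Realty LP → Ridgefield Partners LP (R1): 76% × 31% × 26% = 6.1256% of Oakhollow Manufacturing Inc.
Chain via Summit Group plc → Silverbay Energy Co. (R1): 18% × 16% × 31% = 0.8928% of Oakhollow Manufacturing Inc.
Direct interest in Oakhollow Manufacturing Inc: 23%.
Aggregating (R2): 6.1256% + 0.8928% + 23% = 30.0184%.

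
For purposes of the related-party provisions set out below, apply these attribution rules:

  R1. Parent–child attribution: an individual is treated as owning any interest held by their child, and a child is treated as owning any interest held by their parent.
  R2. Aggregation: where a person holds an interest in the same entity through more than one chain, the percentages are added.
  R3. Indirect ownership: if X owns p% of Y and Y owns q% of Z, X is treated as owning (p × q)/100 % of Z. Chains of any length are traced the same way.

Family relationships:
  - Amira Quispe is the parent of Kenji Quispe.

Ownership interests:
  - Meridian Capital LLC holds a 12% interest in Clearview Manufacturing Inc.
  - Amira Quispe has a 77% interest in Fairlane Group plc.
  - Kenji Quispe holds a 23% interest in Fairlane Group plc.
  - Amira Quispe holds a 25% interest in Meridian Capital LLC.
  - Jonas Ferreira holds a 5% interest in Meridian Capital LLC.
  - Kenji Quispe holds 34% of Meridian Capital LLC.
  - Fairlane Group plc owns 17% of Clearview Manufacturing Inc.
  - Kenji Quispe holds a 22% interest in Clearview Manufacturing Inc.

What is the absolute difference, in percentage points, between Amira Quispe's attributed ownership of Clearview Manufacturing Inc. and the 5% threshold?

By parent–child attribution (R1), Amira Quispe is treated as also owning Kenji Quispe's interest in Fairlane Group plc, giving 77% + 23% = 100%.
By parent–child attribution (R1), Amira Quispe is treated as also owning Kenji Quispe's interest in Meridian Capital LLC, giving 25% + 34% = 59%.
By parent–child attribution (R1), Amira Quispe is treated as owning Kenji Quispe's 22% interest in Clearview Manufacturing Inc.
Chain via Fairlane Group plc (R3): 100% × 17% = 17% of Clearview Manufacturing Inc.
Chain via Meridian Capital LLC (R3): 59% × 12% = 7.08% of Clearview Manufacturing Inc.
Direct interest in Clearview Manufacturing Inc: 22%.
Aggregating (R2): 17% + 7.08% + 22% = 46.08%.
46.08% exceeds the 5% threshold by 41.08 percentage points.

41.08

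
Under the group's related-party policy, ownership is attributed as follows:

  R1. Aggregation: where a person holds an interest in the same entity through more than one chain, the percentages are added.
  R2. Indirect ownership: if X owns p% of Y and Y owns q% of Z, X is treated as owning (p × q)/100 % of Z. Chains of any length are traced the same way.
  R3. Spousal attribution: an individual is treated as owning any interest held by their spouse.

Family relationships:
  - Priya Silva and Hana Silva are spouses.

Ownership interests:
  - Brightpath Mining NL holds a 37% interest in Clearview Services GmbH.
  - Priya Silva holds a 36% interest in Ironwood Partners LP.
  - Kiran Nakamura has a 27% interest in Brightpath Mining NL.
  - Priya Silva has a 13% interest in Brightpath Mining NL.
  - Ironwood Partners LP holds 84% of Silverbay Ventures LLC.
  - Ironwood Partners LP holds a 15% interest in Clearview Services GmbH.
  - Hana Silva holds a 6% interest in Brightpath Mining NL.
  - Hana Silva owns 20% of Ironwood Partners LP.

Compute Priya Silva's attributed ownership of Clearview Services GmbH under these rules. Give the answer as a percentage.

15.43%

By spousal attribution (R3), Priya Silva is treated as also owning Hana Silva's interest in Brightpath Mining NL, giving 13% + 6% = 19%.
By spousal attribution (R3), Priya Silva is treated as also owning Hana Silva's interest in Ironwood Partners LP, giving 36% + 20% = 56%.
Chain via Brightpath Mining NL (R2): 19% × 37% = 7.03% of Clearview Services GmbH.
Chain via Ironwood Partners LP (R2): 56% × 15% = 8.4% of Clearview Services GmbH.
Aggregating (R1): 7.03% + 8.4% = 15.43%.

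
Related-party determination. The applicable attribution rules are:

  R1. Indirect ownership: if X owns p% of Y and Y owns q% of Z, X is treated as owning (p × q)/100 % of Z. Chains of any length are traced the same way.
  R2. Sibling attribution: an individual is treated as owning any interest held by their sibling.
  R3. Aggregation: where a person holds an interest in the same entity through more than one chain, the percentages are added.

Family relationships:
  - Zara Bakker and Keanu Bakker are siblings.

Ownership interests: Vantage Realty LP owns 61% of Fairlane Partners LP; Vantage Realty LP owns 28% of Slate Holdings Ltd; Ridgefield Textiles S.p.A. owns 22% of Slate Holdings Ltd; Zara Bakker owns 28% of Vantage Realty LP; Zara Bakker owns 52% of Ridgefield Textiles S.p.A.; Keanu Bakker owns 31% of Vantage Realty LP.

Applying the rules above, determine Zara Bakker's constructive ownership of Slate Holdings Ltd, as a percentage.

By sibling attribution (R2), Zara Bakker is treated as also owning Keanu Bakker's interest in Vantage Realty LP, giving 28% + 31% = 59%.
Chain via Ridgefield Textiles S.p.A. (R1): 52% × 22% = 11.44% of Slate Holdings Ltd.
Chain via Vantage Realty LP (R1): 59% × 28% = 16.52% of Slate Holdings Ltd.
Aggregating (R3): 11.44% + 16.52% = 27.96%.

27.96%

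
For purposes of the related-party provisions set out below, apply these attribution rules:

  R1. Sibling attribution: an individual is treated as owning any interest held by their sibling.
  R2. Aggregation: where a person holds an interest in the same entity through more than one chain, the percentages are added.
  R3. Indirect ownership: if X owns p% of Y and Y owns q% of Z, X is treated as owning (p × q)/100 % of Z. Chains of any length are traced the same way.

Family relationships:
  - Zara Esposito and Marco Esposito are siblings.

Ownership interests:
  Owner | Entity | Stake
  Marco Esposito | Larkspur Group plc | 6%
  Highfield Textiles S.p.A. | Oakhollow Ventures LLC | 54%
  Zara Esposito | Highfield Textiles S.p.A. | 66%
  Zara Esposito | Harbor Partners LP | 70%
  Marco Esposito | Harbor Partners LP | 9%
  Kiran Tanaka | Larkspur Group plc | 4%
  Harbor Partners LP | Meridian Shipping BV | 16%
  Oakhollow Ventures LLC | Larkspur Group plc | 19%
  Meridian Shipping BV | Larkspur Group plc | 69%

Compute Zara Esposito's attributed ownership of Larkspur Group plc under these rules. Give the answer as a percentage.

By sibling attribution (R1), Zara Esposito is treated as also owning Marco Esposito's interest in Harbor Partners LP, giving 70% + 9% = 79%.
By sibling attribution (R1), Zara Esposito is treated as owning Marco Esposito's 6% interest in Larkspur Group plc.
Chain via Highfield Textiles S.p.A. → Oakhollow Ventures LLC (R3): 66% × 54% × 19% = 6.7716% of Larkspur Group plc.
Chain via Harbor Partners LP → Meridian Shipping BV (R3): 79% × 16% × 69% = 8.7216% of Larkspur Group plc.
Direct interest in Larkspur Group plc: 6%.
Aggregating (R2): 6.7716% + 8.7216% + 6% = 21.4932%.

21.4932%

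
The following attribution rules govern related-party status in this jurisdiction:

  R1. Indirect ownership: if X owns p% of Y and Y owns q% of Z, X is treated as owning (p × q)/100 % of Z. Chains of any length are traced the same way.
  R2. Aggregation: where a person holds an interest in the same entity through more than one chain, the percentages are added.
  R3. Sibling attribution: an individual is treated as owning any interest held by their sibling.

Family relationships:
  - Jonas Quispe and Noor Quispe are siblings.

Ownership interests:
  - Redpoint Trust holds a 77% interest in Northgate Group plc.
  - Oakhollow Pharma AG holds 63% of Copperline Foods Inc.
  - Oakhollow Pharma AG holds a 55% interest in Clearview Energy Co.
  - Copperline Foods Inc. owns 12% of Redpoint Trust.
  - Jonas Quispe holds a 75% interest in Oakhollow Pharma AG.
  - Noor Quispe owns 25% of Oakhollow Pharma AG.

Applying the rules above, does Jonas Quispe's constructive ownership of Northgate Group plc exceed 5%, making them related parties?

Yes

By sibling attribution (R3), Jonas Quispe is treated as also owning Noor Quispe's interest in Oakhollow Pharma AG, giving 75% + 25% = 100%.
Chain via Oakhollow Pharma AG → Copperline Foods Inc. → Redpoint Trust (R1): 100% × 63% × 12% × 77% = 5.8212% of Northgate Group plc.
5.8212% exceeds the 5% threshold, so Jonas is a related party to Northgate Group plc.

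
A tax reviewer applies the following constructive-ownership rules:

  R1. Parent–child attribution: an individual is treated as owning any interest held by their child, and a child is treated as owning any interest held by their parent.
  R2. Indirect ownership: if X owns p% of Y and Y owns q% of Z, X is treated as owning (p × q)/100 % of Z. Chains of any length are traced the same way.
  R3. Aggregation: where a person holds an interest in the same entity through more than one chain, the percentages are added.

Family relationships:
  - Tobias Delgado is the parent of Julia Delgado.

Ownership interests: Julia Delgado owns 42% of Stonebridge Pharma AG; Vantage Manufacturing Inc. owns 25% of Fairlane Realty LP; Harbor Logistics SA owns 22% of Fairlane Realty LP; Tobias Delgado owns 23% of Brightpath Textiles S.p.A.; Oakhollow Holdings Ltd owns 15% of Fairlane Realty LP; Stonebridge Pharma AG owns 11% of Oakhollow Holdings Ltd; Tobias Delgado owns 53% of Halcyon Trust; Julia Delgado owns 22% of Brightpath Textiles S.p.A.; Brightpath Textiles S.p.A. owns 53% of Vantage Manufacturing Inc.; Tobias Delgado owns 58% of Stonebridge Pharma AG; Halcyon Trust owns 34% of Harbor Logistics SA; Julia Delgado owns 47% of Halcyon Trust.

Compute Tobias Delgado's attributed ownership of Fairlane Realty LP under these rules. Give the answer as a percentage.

15.0925%

By parent–child attribution (R1), Tobias Delgado is treated as also owning Julia Delgado's interest in Stonebridge Pharma AG, giving 58% + 42% = 100%.
By parent–child attribution (R1), Tobias Delgado is treated as also owning Julia Delgado's interest in Halcyon Trust, giving 53% + 47% = 100%.
By parent–child attribution (R1), Tobias Delgado is treated as also owning Julia Delgado's interest in Brightpath Textiles S.p.A, giving 23% + 22% = 45%.
Chain via Stonebridge Pharma AG → Oakhollow Holdings Ltd (R2): 100% × 11% × 15% = 1.65% of Fairlane Realty LP.
Chain via Halcyon Trust → Harbor Logistics SA (R2): 100% × 34% × 22% = 7.48% of Fairlane Realty LP.
Chain via Brightpath Textiles S.p.A. → Vantage Manufacturing Inc. (R2): 45% × 53% × 25% = 5.9625% of Fairlane Realty LP.
Aggregating (R3): 1.65% + 7.48% + 5.9625% = 15.0925%.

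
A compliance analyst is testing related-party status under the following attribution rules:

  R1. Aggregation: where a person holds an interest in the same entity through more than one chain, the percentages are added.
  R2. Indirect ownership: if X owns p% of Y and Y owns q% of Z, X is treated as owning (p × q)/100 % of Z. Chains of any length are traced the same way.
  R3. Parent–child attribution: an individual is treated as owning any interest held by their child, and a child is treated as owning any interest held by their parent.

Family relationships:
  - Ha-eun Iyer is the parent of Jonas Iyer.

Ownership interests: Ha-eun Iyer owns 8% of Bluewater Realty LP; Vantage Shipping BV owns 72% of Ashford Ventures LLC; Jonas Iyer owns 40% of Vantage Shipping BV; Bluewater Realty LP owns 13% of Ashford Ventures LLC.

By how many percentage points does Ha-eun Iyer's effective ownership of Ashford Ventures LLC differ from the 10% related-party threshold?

By parent–child attribution (R3), Ha-eun Iyer is treated as owning Jonas Iyer's 40% interest in Vantage Shipping BV.
Chain via Bluewater Realty LP (R2): 8% × 13% = 1.04% of Ashford Ventures LLC.
Chain via Vantage Shipping BV (R2): 40% × 72% = 28.8% of Ashford Ventures LLC.
Aggregating (R1): 1.04% + 28.8% = 29.84%.
29.84% exceeds the 10% threshold by 19.84 percentage points.

19.84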